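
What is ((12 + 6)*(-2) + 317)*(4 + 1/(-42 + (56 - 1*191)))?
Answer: 198667/177 ≈ 1122.4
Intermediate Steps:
((12 + 6)*(-2) + 317)*(4 + 1/(-42 + (56 - 1*191))) = (18*(-2) + 317)*(4 + 1/(-42 + (56 - 191))) = (-36 + 317)*(4 + 1/(-42 - 135)) = 281*(4 + 1/(-177)) = 281*(4 - 1/177) = 281*(707/177) = 198667/177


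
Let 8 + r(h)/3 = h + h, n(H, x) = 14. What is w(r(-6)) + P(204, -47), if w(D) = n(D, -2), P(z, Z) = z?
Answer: 218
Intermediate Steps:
r(h) = -24 + 6*h (r(h) = -24 + 3*(h + h) = -24 + 3*(2*h) = -24 + 6*h)
w(D) = 14
w(r(-6)) + P(204, -47) = 14 + 204 = 218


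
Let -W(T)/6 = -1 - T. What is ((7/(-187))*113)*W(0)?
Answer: -4746/187 ≈ -25.380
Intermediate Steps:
W(T) = 6 + 6*T (W(T) = -6*(-1 - T) = 6 + 6*T)
((7/(-187))*113)*W(0) = ((7/(-187))*113)*(6 + 6*0) = ((7*(-1/187))*113)*(6 + 0) = -7/187*113*6 = -791/187*6 = -4746/187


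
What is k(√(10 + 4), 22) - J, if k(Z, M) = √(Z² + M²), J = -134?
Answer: 134 + √498 ≈ 156.32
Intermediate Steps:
k(Z, M) = √(M² + Z²)
k(√(10 + 4), 22) - J = √(22² + (√(10 + 4))²) - 1*(-134) = √(484 + (√14)²) + 134 = √(484 + 14) + 134 = √498 + 134 = 134 + √498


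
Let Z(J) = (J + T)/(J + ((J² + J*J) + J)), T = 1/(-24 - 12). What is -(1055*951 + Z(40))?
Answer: -118470255839/118080 ≈ -1.0033e+6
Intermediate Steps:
T = -1/36 (T = 1/(-36) = -1/36 ≈ -0.027778)
Z(J) = (-1/36 + J)/(2*J + 2*J²) (Z(J) = (J - 1/36)/(J + ((J² + J*J) + J)) = (-1/36 + J)/(J + ((J² + J²) + J)) = (-1/36 + J)/(J + (2*J² + J)) = (-1/36 + J)/(J + (J + 2*J²)) = (-1/36 + J)/(2*J + 2*J²))
-(1055*951 + Z(40)) = -(1055*951 + (1/72)*(-1 + 36*40)/(40*(1 + 40))) = -(1003305 + (1/72)*(1/40)*(-1 + 1440)/41) = -(1003305 + (1/72)*(1/40)*(1/41)*1439) = -(1003305 + 1439/118080) = -1*118470255839/118080 = -118470255839/118080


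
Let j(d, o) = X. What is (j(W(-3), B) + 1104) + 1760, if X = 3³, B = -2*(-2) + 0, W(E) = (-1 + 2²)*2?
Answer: 2891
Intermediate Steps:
W(E) = 6 (W(E) = (-1 + 4)*2 = 3*2 = 6)
B = 4 (B = 4 + 0 = 4)
X = 27
j(d, o) = 27
(j(W(-3), B) + 1104) + 1760 = (27 + 1104) + 1760 = 1131 + 1760 = 2891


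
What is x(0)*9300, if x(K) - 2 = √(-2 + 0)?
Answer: 18600 + 9300*I*√2 ≈ 18600.0 + 13152.0*I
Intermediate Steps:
x(K) = 2 + I*√2 (x(K) = 2 + √(-2 + 0) = 2 + √(-2) = 2 + I*√2)
x(0)*9300 = (2 + I*√2)*9300 = 18600 + 9300*I*√2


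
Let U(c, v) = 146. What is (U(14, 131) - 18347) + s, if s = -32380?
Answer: -50581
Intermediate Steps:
(U(14, 131) - 18347) + s = (146 - 18347) - 32380 = -18201 - 32380 = -50581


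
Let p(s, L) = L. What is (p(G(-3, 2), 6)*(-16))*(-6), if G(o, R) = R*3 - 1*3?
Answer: 576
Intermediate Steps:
G(o, R) = -3 + 3*R (G(o, R) = 3*R - 3 = -3 + 3*R)
(p(G(-3, 2), 6)*(-16))*(-6) = (6*(-16))*(-6) = -96*(-6) = 576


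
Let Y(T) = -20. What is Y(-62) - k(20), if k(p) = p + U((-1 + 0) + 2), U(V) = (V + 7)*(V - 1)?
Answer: -40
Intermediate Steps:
U(V) = (-1 + V)*(7 + V) (U(V) = (7 + V)*(-1 + V) = (-1 + V)*(7 + V))
k(p) = p (k(p) = p + (-7 + ((-1 + 0) + 2)² + 6*((-1 + 0) + 2)) = p + (-7 + (-1 + 2)² + 6*(-1 + 2)) = p + (-7 + 1² + 6*1) = p + (-7 + 1 + 6) = p + 0 = p)
Y(-62) - k(20) = -20 - 1*20 = -20 - 20 = -40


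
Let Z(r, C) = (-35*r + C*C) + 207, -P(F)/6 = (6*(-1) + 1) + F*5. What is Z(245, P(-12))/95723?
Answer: 143732/95723 ≈ 1.5015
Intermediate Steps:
P(F) = 30 - 30*F (P(F) = -6*((6*(-1) + 1) + F*5) = -6*((-6 + 1) + 5*F) = -6*(-5 + 5*F) = 30 - 30*F)
Z(r, C) = 207 + C**2 - 35*r (Z(r, C) = (-35*r + C**2) + 207 = (C**2 - 35*r) + 207 = 207 + C**2 - 35*r)
Z(245, P(-12))/95723 = (207 + (30 - 30*(-12))**2 - 35*245)/95723 = (207 + (30 + 360)**2 - 8575)*(1/95723) = (207 + 390**2 - 8575)*(1/95723) = (207 + 152100 - 8575)*(1/95723) = 143732*(1/95723) = 143732/95723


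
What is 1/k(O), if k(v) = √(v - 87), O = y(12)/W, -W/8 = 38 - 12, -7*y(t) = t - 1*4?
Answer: -I*√2881606/15833 ≈ -0.10721*I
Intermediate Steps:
y(t) = 4/7 - t/7 (y(t) = -(t - 1*4)/7 = -(t - 4)/7 = -(-4 + t)/7 = 4/7 - t/7)
W = -208 (W = -8*(38 - 12) = -8*26 = -208)
O = 1/182 (O = (4/7 - ⅐*12)/(-208) = (4/7 - 12/7)*(-1/208) = -8/7*(-1/208) = 1/182 ≈ 0.0054945)
k(v) = √(-87 + v)
1/k(O) = 1/(√(-87 + 1/182)) = 1/(√(-15833/182)) = 1/(I*√2881606/182) = -I*√2881606/15833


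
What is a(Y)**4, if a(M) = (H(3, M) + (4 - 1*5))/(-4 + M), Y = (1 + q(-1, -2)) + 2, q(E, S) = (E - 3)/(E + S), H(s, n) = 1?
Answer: 0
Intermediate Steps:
q(E, S) = (-3 + E)/(E + S)
Y = 13/3 (Y = (1 + (-3 - 1)/(-1 - 2)) + 2 = (1 - 4/(-3)) + 2 = (1 - 1/3*(-4)) + 2 = (1 + 4/3) + 2 = 7/3 + 2 = 13/3 ≈ 4.3333)
a(M) = 0 (a(M) = (1 + (4 - 1*5))/(-4 + M) = (1 + (4 - 5))/(-4 + M) = (1 - 1)/(-4 + M) = 0/(-4 + M) = 0)
a(Y)**4 = 0**4 = 0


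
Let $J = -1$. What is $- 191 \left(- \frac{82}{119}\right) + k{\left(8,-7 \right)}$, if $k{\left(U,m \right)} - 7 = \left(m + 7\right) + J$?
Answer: $\frac{16376}{119} \approx 137.61$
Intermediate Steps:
$k{\left(U,m \right)} = 13 + m$ ($k{\left(U,m \right)} = 7 + \left(\left(m + 7\right) - 1\right) = 7 + \left(\left(7 + m\right) - 1\right) = 7 + \left(6 + m\right) = 13 + m$)
$- 191 \left(- \frac{82}{119}\right) + k{\left(8,-7 \right)} = - 191 \left(- \frac{82}{119}\right) + \left(13 - 7\right) = - 191 \left(\left(-82\right) \frac{1}{119}\right) + 6 = \left(-191\right) \left(- \frac{82}{119}\right) + 6 = \frac{15662}{119} + 6 = \frac{16376}{119}$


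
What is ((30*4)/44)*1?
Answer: 30/11 ≈ 2.7273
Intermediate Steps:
((30*4)/44)*1 = (120*(1/44))*1 = (30/11)*1 = 30/11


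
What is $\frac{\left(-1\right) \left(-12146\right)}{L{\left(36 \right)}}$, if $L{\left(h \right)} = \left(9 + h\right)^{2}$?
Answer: $\frac{12146}{2025} \approx 5.998$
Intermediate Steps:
$\frac{\left(-1\right) \left(-12146\right)}{L{\left(36 \right)}} = \frac{\left(-1\right) \left(-12146\right)}{\left(9 + 36\right)^{2}} = \frac{12146}{45^{2}} = \frac{12146}{2025}$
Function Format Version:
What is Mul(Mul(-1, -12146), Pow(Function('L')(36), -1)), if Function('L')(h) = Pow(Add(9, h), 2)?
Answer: Rational(12146, 2025) ≈ 5.9980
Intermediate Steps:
Mul(Mul(-1, -12146), Pow(Function('L')(36), -1)) = Mul(Mul(-1, -12146), Pow(Pow(Add(9, 36), 2), -1)) = Mul(12146, Pow(Pow(45, 2), -1)) = Mul(12146, Pow(2025, -1)) = Mul(12146, Rational(1, 2025)) = Rational(12146, 2025)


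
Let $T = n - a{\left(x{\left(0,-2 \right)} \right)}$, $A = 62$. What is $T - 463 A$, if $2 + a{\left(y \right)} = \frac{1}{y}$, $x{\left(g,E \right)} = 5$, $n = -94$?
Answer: $- \frac{143991}{5} \approx -28798.0$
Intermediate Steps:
$a{\left(y \right)} = -2 + \frac{1}{y}$
$T = - \frac{461}{5}$ ($T = -94 - \left(-2 + \frac{1}{5}\right) = -94 - - \frac{9}{5} = -94 + \frac{9}{5} = - \frac{461}{5} \approx -92.2$)
$T - 463 A = - \frac{461}{5} - 28706 = - \frac{143991}{5}$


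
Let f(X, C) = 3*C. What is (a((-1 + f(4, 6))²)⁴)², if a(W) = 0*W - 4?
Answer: 65536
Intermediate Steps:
a(W) = -4 (a(W) = 0 - 4 = -4)
(a((-1 + f(4, 6))²)⁴)² = ((-4)⁴)² = 256² = 65536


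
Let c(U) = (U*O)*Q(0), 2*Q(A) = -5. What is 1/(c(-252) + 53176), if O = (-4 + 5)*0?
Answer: 1/53176 ≈ 1.8805e-5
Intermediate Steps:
O = 0 (O = 1*0 = 0)
Q(A) = -5/2 (Q(A) = (½)*(-5) = -5/2)
c(U) = 0 (c(U) = (U*0)*(-5/2) = 0*(-5/2) = 0)
1/(c(-252) + 53176) = 1/(0 + 53176) = 1/53176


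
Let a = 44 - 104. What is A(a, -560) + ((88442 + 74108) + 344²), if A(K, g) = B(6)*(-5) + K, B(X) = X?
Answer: 280796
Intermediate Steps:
a = -60
A(K, g) = -30 + K (A(K, g) = 6*(-5) + K = -30 + K)
A(a, -560) + ((88442 + 74108) + 344²) = (-30 - 60) + ((88442 + 74108) + 344²) = -90 + (162550 + 118336) = -90 + 280886 = 280796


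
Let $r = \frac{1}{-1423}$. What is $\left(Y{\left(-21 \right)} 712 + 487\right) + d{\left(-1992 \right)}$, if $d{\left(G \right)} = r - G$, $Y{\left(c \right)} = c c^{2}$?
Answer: $- \frac{9379495320}{1423} \approx -6.5914 \cdot 10^{6}$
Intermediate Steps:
$r = - \frac{1}{1423} \approx -0.00070274$
$Y{\left(c \right)} = c^{3}$
$d{\left(G \right)} = - \frac{1}{1423} - G$
$\left(Y{\left(-21 \right)} 712 + 487\right) + d{\left(-1992 \right)} = \left(\left(-21\right)^{3} \cdot 712 + 487\right) - - \frac{2834615}{1423} = \left(\left(-9261\right) 712 + 487\right) + \left(- \frac{1}{1423} + 1992\right) = \left(-6593832 + 487\right) + \frac{2834615}{1423} = -6593345 + \frac{2834615}{1423} = - \frac{9379495320}{1423}$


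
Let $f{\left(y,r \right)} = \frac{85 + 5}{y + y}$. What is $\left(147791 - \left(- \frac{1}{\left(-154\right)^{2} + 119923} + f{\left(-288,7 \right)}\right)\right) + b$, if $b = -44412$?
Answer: $\frac{475176916019}{4596448} \approx 1.0338 \cdot 10^{5}$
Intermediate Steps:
$f{\left(y,r \right)} = \frac{45}{y}$ ($f{\left(y,r \right)} = \frac{90}{2 y} = 90 \frac{1}{2 y} = \frac{45}{y}$)
$\left(147791 - \left(- \frac{1}{\left(-154\right)^{2} + 119923} + f{\left(-288,7 \right)}\right)\right) + b = \left(147791 + \left(\frac{1}{\left(-154\right)^{2} + 119923} - \frac{45}{-288}\right)\right) - 44412 = \left(147791 + \left(\frac{1}{23716 + 119923} - 45 \left(- \frac{1}{288}\right)\right)\right) - 44412 = \left(147791 + \left(\frac{1}{143639} - - \frac{5}{32}\right)\right) - 44412 = \left(147791 + \left(\frac{1}{143639} + \frac{5}{32}\right)\right) - 44412 = \left(147791 + \frac{718227}{4596448}\right) - 44412 = \frac{679314364595}{4596448} - 44412 = \frac{475176916019}{4596448}$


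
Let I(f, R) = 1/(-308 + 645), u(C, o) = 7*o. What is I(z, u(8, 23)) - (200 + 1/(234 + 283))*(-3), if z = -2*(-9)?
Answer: 104538928/174229 ≈ 600.01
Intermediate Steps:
z = 18
I(f, R) = 1/337
I(z, u(8, 23)) - (200 + 1/(234 + 283))*(-3) = 1/337 - (200 + 1/(234 + 283))*(-3) = 1/337 - (200 + 1/517)*(-3) = 1/337 - 103401*(-3)/517 = 1/337 - 1*(-310203/517) = 1/337 + 310203/517 = 104538928/174229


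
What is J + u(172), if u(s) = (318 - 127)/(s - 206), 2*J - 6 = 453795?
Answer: 3857213/17 ≈ 2.2690e+5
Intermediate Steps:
J = 453801/2 (J = 3 + (1/2)*453795 = 3 + 453795/2 = 453801/2 ≈ 2.2690e+5)
u(s) = 191/(-206 + s)
J + u(172) = 453801/2 + 191/(-206 + 172) = 453801/2 + 191/(-34) = 453801/2 + 191*(-1/34) = 453801/2 - 191/34 = 3857213/17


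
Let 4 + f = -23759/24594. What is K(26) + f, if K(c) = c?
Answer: 517309/24594 ≈ 21.034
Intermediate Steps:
f = -122135/24594 (f = -4 - 23759/24594 = -122135/24594 ≈ -4.9660)
K(26) + f = 26 - 122135/24594 = 517309/24594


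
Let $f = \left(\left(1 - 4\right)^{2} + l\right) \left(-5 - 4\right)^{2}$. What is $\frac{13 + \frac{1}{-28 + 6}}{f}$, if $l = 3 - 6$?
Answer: $\frac{95}{3564} \approx 0.026655$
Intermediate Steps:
$l = -3$ ($l = 3 - 6 = -3$)
$f = 486$ ($f = \left(\left(1 - 4\right)^{2} - 3\right) \left(-5 - 4\right)^{2} = \left(\left(-3\right)^{2} - 3\right) \left(-9\right)^{2} = \left(9 - 3\right) 81 = 6 \cdot 81 = 486$)
$\frac{13 + \frac{1}{-28 + 6}}{f} = \frac{13 + \frac{1}{-28 + 6}}{486} = \left(13 + \frac{1}{-22}\right) \frac{1}{486} = \left(13 - \frac{1}{22}\right) \frac{1}{486} = \frac{285}{22} \cdot \frac{1}{486} = \frac{95}{3564}$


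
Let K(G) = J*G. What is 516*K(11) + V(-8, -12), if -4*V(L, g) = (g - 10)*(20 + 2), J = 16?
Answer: 90937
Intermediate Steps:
K(G) = 16*G
V(L, g) = 55 - 11*g/2 (V(L, g) = -(g - 10)*(20 + 2)/4 = -(-10 + g)*22/4 = -(-220 + 22*g)/4 = 55 - 11*g/2)
516*K(11) + V(-8, -12) = 516*(16*11) + (55 - 11/2*(-12)) = 516*176 + (55 + 66) = 90816 + 121 = 90937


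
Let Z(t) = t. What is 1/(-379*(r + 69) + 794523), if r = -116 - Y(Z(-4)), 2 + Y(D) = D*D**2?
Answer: 1/787322 ≈ 1.2701e-6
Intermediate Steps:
Y(D) = -2 + D**3 (Y(D) = -2 + D*D**2 = -2 + D**3)
r = -50 (r = -116 - (-2 + (-4)**3) = -116 - (-2 - 64) = -116 - 1*(-66) = -116 + 66 = -50)
1/(-379*(r + 69) + 794523) = 1/(-379*(-50 + 69) + 794523) = 1/(-379*19 + 794523) = 1/(-7201 + 794523) = 1/787322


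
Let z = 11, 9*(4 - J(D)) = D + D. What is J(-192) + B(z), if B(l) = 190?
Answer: 710/3 ≈ 236.67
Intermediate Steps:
J(D) = 4 - 2*D/9 (J(D) = 4 - (D + D)/9 = 4 - 2*D/9)
J(-192) + B(z) = (4 - 2/9*(-192)) + 190 = (4 + 128/3) + 190 = 140/3 + 190 = 710/3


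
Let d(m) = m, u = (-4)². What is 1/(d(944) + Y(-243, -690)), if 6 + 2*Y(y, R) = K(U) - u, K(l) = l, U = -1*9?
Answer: 2/1857 ≈ 0.0010770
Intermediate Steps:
u = 16
U = -9
Y(y, R) = -31/2 (Y(y, R) = -3 + (-9 - 1*16)/2 = -3 + (-9 - 16)/2 = -3 + (½)*(-25) = -3 - 25/2 = -31/2)
1/(d(944) + Y(-243, -690)) = 1/(944 - 31/2) = 1/(1857/2) = 2/1857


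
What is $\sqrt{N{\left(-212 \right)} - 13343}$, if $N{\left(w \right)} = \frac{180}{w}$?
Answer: $\frac{2 i \sqrt{9370718}}{53} \approx 115.52 i$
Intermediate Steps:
$\sqrt{N{\left(-212 \right)} - 13343} = \sqrt{\frac{180}{-212} - 13343} = \sqrt{180 \left(- \frac{1}{212}\right) - 13343} = \sqrt{- \frac{45}{53} - 13343} = \sqrt{- \frac{707224}{53}} = \frac{2 i \sqrt{9370718}}{53}$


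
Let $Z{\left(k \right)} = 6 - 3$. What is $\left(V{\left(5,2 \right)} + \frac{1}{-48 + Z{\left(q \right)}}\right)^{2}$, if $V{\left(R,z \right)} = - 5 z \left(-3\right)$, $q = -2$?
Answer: $\frac{1819801}{2025} \approx 898.67$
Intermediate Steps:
$Z{\left(k \right)} = 3$ ($Z{\left(k \right)} = 6 - 3 = 3$)
$V{\left(R,z \right)} = 15 z$
$\left(V{\left(5,2 \right)} + \frac{1}{-48 + Z{\left(q \right)}}\right)^{2} = \left(15 \cdot 2 + \frac{1}{-48 + 3}\right)^{2} = \left(30 + \frac{1}{-45}\right)^{2} = \left(30 - \frac{1}{45}\right)^{2} = \left(\frac{1349}{45}\right)^{2} = \frac{1819801}{2025}$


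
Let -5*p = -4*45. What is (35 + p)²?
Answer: 5041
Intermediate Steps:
p = 36 (p = -(-4)*45/5 = -⅕*(-180) = 36)
(35 + p)² = (35 + 36)² = 71² = 5041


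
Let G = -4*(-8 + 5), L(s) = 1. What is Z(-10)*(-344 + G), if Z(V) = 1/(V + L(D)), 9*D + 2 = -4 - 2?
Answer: 332/9 ≈ 36.889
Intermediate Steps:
D = -8/9 (D = -2/9 + (-4 - 2)/9 = -2/9 + (⅑)*(-6) = -2/9 - ⅔ = -8/9 ≈ -0.88889)
Z(V) = 1/(1 + V) (Z(V) = 1/(V + 1) = 1/(1 + V))
G = 12 (G = -4*(-3) = 12)
Z(-10)*(-344 + G) = (-344 + 12)/(1 - 10) = -332/(-9) = -⅑*(-332) = 332/9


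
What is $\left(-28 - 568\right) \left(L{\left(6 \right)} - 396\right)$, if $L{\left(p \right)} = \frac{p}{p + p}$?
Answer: $235718$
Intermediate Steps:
$L{\left(p \right)} = \frac{1}{2}$ ($L{\left(p \right)} = \frac{p}{2 p} = p \frac{1}{2 p} = \frac{1}{2}$)
$\left(-28 - 568\right) \left(L{\left(6 \right)} - 396\right) = \left(-28 - 568\right) \left(\frac{1}{2} - 396\right) = \left(-28 - 568\right) \left(- \frac{791}{2}\right) = \left(-596\right) \left(- \frac{791}{2}\right) = 235718$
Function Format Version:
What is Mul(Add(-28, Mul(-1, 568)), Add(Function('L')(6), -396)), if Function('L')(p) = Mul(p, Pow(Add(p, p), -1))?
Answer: 235718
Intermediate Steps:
Function('L')(p) = Rational(1, 2) (Function('L')(p) = Mul(p, Pow(Mul(2, p), -1)) = Mul(p, Mul(Rational(1, 2), Pow(p, -1))) = Rational(1, 2))
Mul(Add(-28, Mul(-1, 568)), Add(Function('L')(6), -396)) = Mul(Add(-28, Mul(-1, 568)), Add(Rational(1, 2), -396)) = Mul(Add(-28, -568), Rational(-791, 2)) = Mul(-596, Rational(-791, 2)) = 235718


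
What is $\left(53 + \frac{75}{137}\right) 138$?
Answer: $\frac{1012368}{137} \approx 7389.5$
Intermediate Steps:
$\left(53 + \frac{75}{137}\right) 138 = \frac{7336}{137} \cdot 138 = \frac{1012368}{137}$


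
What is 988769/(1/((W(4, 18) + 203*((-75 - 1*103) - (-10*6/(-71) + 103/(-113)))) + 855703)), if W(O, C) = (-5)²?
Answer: 6501859052320109/8023 ≈ 8.1040e+11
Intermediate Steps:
W(O, C) = 25
988769/(1/((W(4, 18) + 203*((-75 - 1*103) - (-10*6/(-71) + 103/(-113)))) + 855703)) = 988769/(1/((25 + 203*((-75 - 1*103) - (-10*6/(-71) + 103/(-113)))) + 855703)) = 988769/(1/((25 + 203*((-75 - 103) - (-60*(-1/71) + 103*(-1/113)))) + 855703)) = 988769/(1/((25 + 203*(-178 - (60/71 - 103/113))) + 855703)) = 988769/(1/((25 + 203*(-178 - 1*(-533/8023))) + 855703)) = 988769/(1/((25 + 203*(-178 + 533/8023)) + 855703)) = 988769/(1/((25 + 203*(-1427561/8023)) + 855703)) = 988769/(1/((25 - 289794883/8023) + 855703)) = 988769/(1/(-289594308/8023 + 855703)) = 988769/(1/(6575710861/8023)) = 988769/(8023/6575710861) = 988769*(6575710861/8023) = 6501859052320109/8023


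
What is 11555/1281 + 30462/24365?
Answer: 320559397/31211565 ≈ 10.271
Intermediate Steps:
11555/1281 + 30462/24365 = 320559397/31211565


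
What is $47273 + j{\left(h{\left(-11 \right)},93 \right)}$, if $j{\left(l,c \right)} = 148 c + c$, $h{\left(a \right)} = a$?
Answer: $61130$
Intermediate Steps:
$j{\left(l,c \right)} = 149 c$
$47273 + j{\left(h{\left(-11 \right)},93 \right)} = 47273 + 149 \cdot 93 = 47273 + 13857 = 61130$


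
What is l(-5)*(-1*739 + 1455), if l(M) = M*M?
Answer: 17900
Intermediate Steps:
l(M) = M²
l(-5)*(-1*739 + 1455) = (-5)²*(-1*739 + 1455) = 25*(-739 + 1455) = 25*716 = 17900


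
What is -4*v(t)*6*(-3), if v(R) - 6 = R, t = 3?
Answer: 648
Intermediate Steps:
v(R) = 6 + R
-4*v(t)*6*(-3) = -4*(6 + 3)*6*(-3) = -4*9*6*(-3) = -216*(-3) = -4*(-162) = 648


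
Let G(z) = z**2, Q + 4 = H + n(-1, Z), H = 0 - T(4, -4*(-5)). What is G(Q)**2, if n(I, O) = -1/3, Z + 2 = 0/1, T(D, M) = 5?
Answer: 614656/81 ≈ 7588.3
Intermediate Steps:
Z = -2 (Z = -2 + 0/1 = -2 + 0*1 = -2 + 0 = -2)
n(I, O) = -1/3 (n(I, O) = -1*1/3 = -1/3)
H = -5 (H = 0 - 1*5 = 0 - 5 = -5)
Q = -28/3 (Q = -4 + (-5 - 1/3) = -4 - 16/3 = -28/3 ≈ -9.3333)
G(Q)**2 = ((-28/3)**2)**2 = (784/9)**2 = 614656/81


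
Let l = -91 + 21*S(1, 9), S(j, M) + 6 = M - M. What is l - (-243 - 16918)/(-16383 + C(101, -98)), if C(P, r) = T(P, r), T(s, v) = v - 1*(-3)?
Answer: -3592887/16478 ≈ -218.04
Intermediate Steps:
T(s, v) = 3 + v (T(s, v) = v + 3 = 3 + v)
S(j, M) = -6 (S(j, M) = -6 + (M - M) = -6 + 0 = -6)
C(P, r) = 3 + r
l = -217 (l = -91 + 21*(-6) = -91 - 126 = -217)
l - (-243 - 16918)/(-16383 + C(101, -98)) = -217 - (-243 - 16918)/(-16383 + (3 - 98)) = -217 - (-17161)/(-16383 - 95) = -217 - (-17161)/(-16478) = -217 - (-17161)*(-1)/16478 = -217 - 1*17161/16478 = -217 - 17161/16478 = -3592887/16478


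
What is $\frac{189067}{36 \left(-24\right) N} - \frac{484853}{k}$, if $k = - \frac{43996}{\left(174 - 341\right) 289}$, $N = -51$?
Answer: $- \frac{15163375973323}{28509408} \approx -5.3187 \cdot 10^{5}$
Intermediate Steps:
$k = \frac{2588}{2839}$ ($k = - \frac{43996}{\left(-167\right) 289} = - \frac{43996}{-48263} = \left(-43996\right) \left(- \frac{1}{48263}\right) = \frac{2588}{2839} \approx 0.91159$)
$\frac{189067}{36 \left(-24\right) N} - \frac{484853}{k} = \frac{189067}{36 \left(-24\right) \left(-51\right)} - \frac{484853}{\frac{2588}{2839}} = \frac{189067}{\left(-864\right) \left(-51\right)} - \frac{1376497667}{2588} = \frac{189067}{44064} - \frac{1376497667}{2588} = - \frac{15163375973323}{28509408}$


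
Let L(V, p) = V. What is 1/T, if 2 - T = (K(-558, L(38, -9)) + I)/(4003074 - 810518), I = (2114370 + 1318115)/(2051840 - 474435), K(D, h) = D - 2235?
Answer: 251797689859/503815492702 ≈ 0.49978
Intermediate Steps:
K(D, h) = -2235 + D
I = 686497/315481 (I = 3432485/1577405 = 3432485*(1/1577405) = 686497/315481 ≈ 2.1760)
T = 503815492702/251797689859 (T = 2 - ((-2235 - 558) + 686497/315481)/(4003074 - 810518) = 2 - (-2793 + 686497/315481)/3192556 = 2 - (-880451936)/(315481*3192556) = 2 - 1*(-220112984/251797689859) = 2 + 220112984/251797689859 = 503815492702/251797689859 ≈ 2.0009)
1/T = 1/(503815492702/251797689859) = 251797689859/503815492702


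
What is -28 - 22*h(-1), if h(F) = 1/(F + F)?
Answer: -17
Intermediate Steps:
h(F) = 1/(2*F)
-28 - 22*h(-1) = -28 - 11/(-1) = -28 - 11*(-1) = -28 - 22*(-1/2) = -28 + 11 = -17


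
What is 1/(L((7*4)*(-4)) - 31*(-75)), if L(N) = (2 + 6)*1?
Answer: 1/2333 ≈ 0.00042863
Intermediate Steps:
L(N) = 8 (L(N) = 8*1 = 8)
1/(L((7*4)*(-4)) - 31*(-75)) = 1/(8 - 31*(-75)) = 1/(8 + 2325) = 1/2333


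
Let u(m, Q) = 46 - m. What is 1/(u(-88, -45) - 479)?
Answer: -1/345 ≈ -0.0028986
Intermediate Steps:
1/(u(-88, -45) - 479) = 1/((46 - 1*(-88)) - 479) = 1/((46 + 88) - 479) = 1/(134 - 479) = 1/(-345) = -1/345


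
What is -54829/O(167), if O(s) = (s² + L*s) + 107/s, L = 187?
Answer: -9156443/9872813 ≈ -0.92744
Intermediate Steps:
O(s) = s² + 107/s + 187*s (O(s) = (s² + 187*s) + 107/s = s² + 107/s + 187*s)
-54829/O(167) = -54829*167/(107 + 167²*(187 + 167)) = -54829*167/(107 + 27889*354) = -54829*167/(107 + 9872706) = -54829/((1/167)*9872813) = -54829/9872813/167 = -54829*167/9872813 = -9156443/9872813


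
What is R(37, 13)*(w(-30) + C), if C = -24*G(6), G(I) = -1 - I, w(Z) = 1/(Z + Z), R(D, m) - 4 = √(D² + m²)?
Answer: 10079/15 + 10079*√1538/60 ≈ 7259.8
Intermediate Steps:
R(D, m) = 4 + √(D² + m²)
w(Z) = 1/(2*Z)
C = 168 (C = -24*(-1 - 1*6) = -24*(-1 - 6) = -24*(-7) = 168)
R(37, 13)*(w(-30) + C) = (4 + √(37² + 13²))*((½)/(-30) + 168) = (4 + √(1369 + 169))*((½)*(-1/30) + 168) = (4 + √1538)*(-1/60 + 168) = (4 + √1538)*(10079/60) = 10079/15 + 10079*√1538/60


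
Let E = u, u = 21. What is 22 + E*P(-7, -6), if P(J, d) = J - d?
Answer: 1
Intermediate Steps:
E = 21
22 + E*P(-7, -6) = 22 + 21*(-7 - 1*(-6)) = 22 + 21*(-7 + 6) = 22 + 21*(-1) = 22 - 21 = 1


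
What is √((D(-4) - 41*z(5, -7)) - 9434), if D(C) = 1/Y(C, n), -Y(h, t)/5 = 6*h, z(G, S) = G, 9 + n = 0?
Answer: I*√34700370/60 ≈ 98.178*I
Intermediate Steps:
n = -9 (n = -9 + 0 = -9)
Y(h, t) = -30*h
D(C) = -1/(30*C) (D(C) = 1/(-30*C) = -1/(30*C))
√((D(-4) - 41*z(5, -7)) - 9434) = √((-1/30/(-4) - 41*5) - 9434) = √((-1/30*(-¼) - 205) - 9434) = √((1/120 - 205) - 9434) = √(-24599/120 - 9434) = √(-1156679/120) = I*√34700370/60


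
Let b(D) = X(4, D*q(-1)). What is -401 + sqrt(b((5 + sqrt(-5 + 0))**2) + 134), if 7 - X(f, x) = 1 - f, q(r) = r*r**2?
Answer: -389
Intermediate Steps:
q(r) = r**3
X(f, x) = 6 + f (X(f, x) = 7 - (1 - f) = 7 + (-1 + f) = 6 + f)
b(D) = 10 (b(D) = 6 + 4 = 10)
-401 + sqrt(b((5 + sqrt(-5 + 0))**2) + 134) = -401 + sqrt(10 + 134) = -401 + sqrt(144) = -401 + 12 = -389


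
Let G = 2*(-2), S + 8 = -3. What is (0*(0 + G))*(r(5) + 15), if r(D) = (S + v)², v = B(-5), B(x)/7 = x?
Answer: 0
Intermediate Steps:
B(x) = 7*x
v = -35 (v = 7*(-5) = -35)
S = -11 (S = -8 - 3 = -11)
G = -4
r(D) = 2116 (r(D) = (-11 - 35)² = (-46)² = 2116)
(0*(0 + G))*(r(5) + 15) = (0*(0 - 4))*(2116 + 15) = (0*(-4))*2131 = 0*2131 = 0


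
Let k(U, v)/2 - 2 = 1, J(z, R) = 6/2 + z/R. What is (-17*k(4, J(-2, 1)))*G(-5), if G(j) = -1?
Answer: 102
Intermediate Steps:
J(z, R) = 3 + z/R (J(z, R) = 6*(1/2) + z/R = 3 + z/R)
k(U, v) = 6 (k(U, v) = 4 + 2*1 = 4 + 2 = 6)
(-17*k(4, J(-2, 1)))*G(-5) = -17*6*(-1) = -102*(-1) = 102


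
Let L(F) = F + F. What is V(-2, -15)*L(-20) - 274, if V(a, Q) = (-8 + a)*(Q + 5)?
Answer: -4274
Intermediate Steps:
V(a, Q) = (-8 + a)*(5 + Q)
L(F) = 2*F
V(-2, -15)*L(-20) - 274 = (-40 - 8*(-15) + 5*(-2) - 15*(-2))*(2*(-20)) - 274 = (-40 + 120 - 10 + 30)*(-40) - 274 = 100*(-40) - 274 = -4000 - 274 = -4274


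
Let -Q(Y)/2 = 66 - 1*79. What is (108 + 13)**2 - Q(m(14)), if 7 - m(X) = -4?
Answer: 14615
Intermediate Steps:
m(X) = 11 (m(X) = 7 - 1*(-4) = 7 + 4 = 11)
Q(Y) = 26 (Q(Y) = -2*(66 - 1*79) = -2*(66 - 79) = -2*(-13) = 26)
(108 + 13)**2 - Q(m(14)) = (108 + 13)**2 - 1*26 = 121**2 - 26 = 14641 - 26 = 14615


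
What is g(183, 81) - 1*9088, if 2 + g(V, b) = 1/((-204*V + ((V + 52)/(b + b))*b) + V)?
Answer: -673232672/74063 ≈ -9090.0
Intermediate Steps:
g(V, b) = -2 + 1/(26 - 405*V/2) (g(V, b) = -2 + 1/((-204*V + ((V + 52)/(b + b))*b) + V) = -2 + 1/((-204*V + ((52 + V)/((2*b)))*b) + V) = -2 + 1/((-204*V + ((52 + V)*(1/(2*b)))*b) + V) = -2 + 1/((-204*V + ((52 + V)/(2*b))*b) + V) = -2 + 1/((-204*V + (26 + V/2)) + V) = -2 + 1/((26 - 407*V/2) + V) = -2 + 1/(26 - 405*V/2))
g(183, 81) - 1*9088 = 6*(17 - 135*183)/(-52 + 405*183) - 1*9088 = 6*(17 - 24705)/(-52 + 74115) - 9088 = 6*(-24688)/74063 - 9088 = 6*(1/74063)*(-24688) - 9088 = -148128/74063 - 9088 = -673232672/74063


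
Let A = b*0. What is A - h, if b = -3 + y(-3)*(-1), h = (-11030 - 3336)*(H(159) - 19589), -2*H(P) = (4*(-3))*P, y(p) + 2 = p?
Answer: -267710410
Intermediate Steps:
y(p) = -2 + p
H(P) = 6*P (H(P) = -4*(-3)*P/2 = -(-6)*P = 6*P)
h = 267710410 (h = (-11030 - 3336)*(6*159 - 19589) = -14366*(954 - 19589) = -14366*(-18635) = 267710410)
b = 2 (b = -3 + (-2 - 3)*(-1) = -3 - 5*(-1) = -3 + 5 = 2)
A = 0 (A = 2*0 = 0)
A - h = 0 - 1*267710410 = 0 - 267710410 = -267710410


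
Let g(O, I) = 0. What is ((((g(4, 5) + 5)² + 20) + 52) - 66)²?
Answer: 961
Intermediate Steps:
((((g(4, 5) + 5)² + 20) + 52) - 66)² = ((((0 + 5)² + 20) + 52) - 66)² = (((5² + 20) + 52) - 66)² = (((25 + 20) + 52) - 66)² = ((45 + 52) - 66)² = (97 - 66)² = 31² = 961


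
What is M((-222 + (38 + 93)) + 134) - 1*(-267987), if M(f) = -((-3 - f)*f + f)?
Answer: 269922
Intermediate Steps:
M(f) = -f - f*(-3 - f) (M(f) = -(f*(-3 - f) + f) = -(f + f*(-3 - f)) = -f - f*(-3 - f))
M((-222 + (38 + 93)) + 134) - 1*(-267987) = ((-222 + (38 + 93)) + 134)*(2 + ((-222 + (38 + 93)) + 134)) - 1*(-267987) = ((-222 + 131) + 134)*(2 + ((-222 + 131) + 134)) + 267987 = (-91 + 134)*(2 + (-91 + 134)) + 267987 = 43*(2 + 43) + 267987 = 43*45 + 267987 = 1935 + 267987 = 269922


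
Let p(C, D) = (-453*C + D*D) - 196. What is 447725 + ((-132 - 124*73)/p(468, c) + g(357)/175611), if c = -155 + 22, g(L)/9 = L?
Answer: 5097838073399164/11386090407 ≈ 4.4773e+5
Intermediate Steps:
g(L) = 9*L
c = -133
p(C, D) = -196 + D**2 - 453*C (p(C, D) = (-453*C + D**2) - 196 = (D**2 - 453*C) - 196 = -196 + D**2 - 453*C)
447725 + ((-132 - 124*73)/p(468, c) + g(357)/175611) = 447725 + ((-132 - 124*73)/(-196 + (-133)**2 - 453*468) + (9*357)/175611) = 447725 + ((-132 - 9052)/(-196 + 17689 - 212004) + 3213*(1/175611)) = 447725 + (-9184/(-194511) + 1071/58537) = 447725 + (-9184*(-1/194511) + 1071/58537) = 447725 + (9184/194511 + 1071/58537) = 447725 + 745925089/11386090407 = 5097838073399164/11386090407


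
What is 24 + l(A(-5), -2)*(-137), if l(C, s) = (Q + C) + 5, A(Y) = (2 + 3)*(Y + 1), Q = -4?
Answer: 2627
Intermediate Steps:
A(Y) = 5 + 5*Y (A(Y) = 5*(1 + Y) = 5 + 5*Y)
l(C, s) = 1 + C (l(C, s) = (-4 + C) + 5 = 1 + C)
24 + l(A(-5), -2)*(-137) = 24 + (1 + (5 + 5*(-5)))*(-137) = 24 + (1 + (5 - 25))*(-137) = 24 + (1 - 20)*(-137) = 24 - 19*(-137) = 24 + 2603 = 2627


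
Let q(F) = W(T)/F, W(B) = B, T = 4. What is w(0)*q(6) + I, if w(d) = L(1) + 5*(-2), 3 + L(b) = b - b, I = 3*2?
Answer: -8/3 ≈ -2.6667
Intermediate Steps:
I = 6
L(b) = -3 (L(b) = -3 + (b - b) = -3 + 0 = -3)
w(d) = -13 (w(d) = -3 + 5*(-2) = -3 - 10 = -13)
q(F) = 4/F
w(0)*q(6) + I = -52/6 + 6 = -13*⅔ + 6 = -26/3 + 6 = -8/3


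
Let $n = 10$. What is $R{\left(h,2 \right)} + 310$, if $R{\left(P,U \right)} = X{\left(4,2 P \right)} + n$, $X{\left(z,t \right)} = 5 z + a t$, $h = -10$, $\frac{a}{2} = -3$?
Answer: $460$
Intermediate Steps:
$a = -6$ ($a = 2 \left(-3\right) = -6$)
$X{\left(z,t \right)} = - 6 t + 5 z$ ($X{\left(z,t \right)} = 5 z - 6 t = - 6 t + 5 z$)
$R{\left(P,U \right)} = 30 - 12 P$ ($R{\left(P,U \right)} = \left(- 6 \cdot 2 P + 5 \cdot 4\right) + 10 = \left(- 12 P + 20\right) + 10 = \left(20 - 12 P\right) + 10 = 30 - 12 P$)
$R{\left(h,2 \right)} + 310 = \left(30 - -120\right) + 310 = \left(30 + 120\right) + 310 = 150 + 310 = 460$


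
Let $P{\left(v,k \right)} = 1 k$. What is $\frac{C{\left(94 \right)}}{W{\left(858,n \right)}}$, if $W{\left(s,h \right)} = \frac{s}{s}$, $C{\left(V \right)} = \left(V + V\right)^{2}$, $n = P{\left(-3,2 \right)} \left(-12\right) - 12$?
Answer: $35344$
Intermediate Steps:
$P{\left(v,k \right)} = k$
$n = -36$ ($n = 2 \left(-12\right) - 12 = -24 - 12 = -36$)
$C{\left(V \right)} = 4 V^{2}$ ($C{\left(V \right)} = \left(2 V\right)^{2} = 4 V^{2}$)
$W{\left(s,h \right)} = 1$
$\frac{C{\left(94 \right)}}{W{\left(858,n \right)}} = \frac{4 \cdot 94^{2}}{1} = 4 \cdot 8836 \cdot 1 = 35344 \cdot 1 = 35344$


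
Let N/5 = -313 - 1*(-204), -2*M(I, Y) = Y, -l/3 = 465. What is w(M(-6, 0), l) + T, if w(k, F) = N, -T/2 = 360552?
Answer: -721649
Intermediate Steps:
l = -1395 (l = -3*465 = -1395)
M(I, Y) = -Y/2
N = -545 (N = 5*(-313 - 1*(-204)) = 5*(-313 + 204) = 5*(-109) = -545)
T = -721104 (T = -2*360552 = -721104)
w(k, F) = -545
w(M(-6, 0), l) + T = -545 - 721104 = -721649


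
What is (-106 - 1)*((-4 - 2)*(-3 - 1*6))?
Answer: -5778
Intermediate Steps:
(-106 - 1)*((-4 - 2)*(-3 - 1*6)) = -(-642)*(-3 - 6) = -(-642)*(-9) = -107*54 = -5778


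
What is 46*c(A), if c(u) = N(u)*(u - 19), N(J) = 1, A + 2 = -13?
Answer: -1564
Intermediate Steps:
A = -15 (A = -2 - 13 = -15)
c(u) = -19 + u (c(u) = 1*(u - 19) = 1*(-19 + u) = -19 + u)
46*c(A) = 46*(-19 - 15) = 46*(-34) = -1564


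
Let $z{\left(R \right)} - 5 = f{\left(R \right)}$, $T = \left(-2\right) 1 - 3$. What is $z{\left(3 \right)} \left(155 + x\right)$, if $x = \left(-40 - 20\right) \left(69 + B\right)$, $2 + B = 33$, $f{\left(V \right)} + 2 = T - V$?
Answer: $29225$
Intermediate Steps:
$T = -5$ ($T = -2 - 3 = -5$)
$f{\left(V \right)} = -7 - V$ ($f{\left(V \right)} = -2 - \left(5 + V\right) = -7 - V$)
$B = 31$ ($B = -2 + 33 = 31$)
$z{\left(R \right)} = -2 - R$ ($z{\left(R \right)} = 5 - \left(7 + R\right) = -2 - R$)
$x = -6000$ ($x = \left(-40 - 20\right) \left(69 + 31\right) = \left(-60\right) 100 = -6000$)
$z{\left(3 \right)} \left(155 + x\right) = \left(-2 - 3\right) \left(155 - 6000\right) = \left(-2 - 3\right) \left(-5845\right) = \left(-5\right) \left(-5845\right) = 29225$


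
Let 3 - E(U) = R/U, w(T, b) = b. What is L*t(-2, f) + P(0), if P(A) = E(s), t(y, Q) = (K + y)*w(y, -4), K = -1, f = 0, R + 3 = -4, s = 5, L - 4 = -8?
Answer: -218/5 ≈ -43.600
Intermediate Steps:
L = -4 (L = 4 - 8 = -4)
R = -7 (R = -3 - 4 = -7)
E(U) = 3 + 7/U (E(U) = 3 - (-7)/U = 3 + 7/U)
t(y, Q) = 4 - 4*y (t(y, Q) = (-1 + y)*(-4) = 4 - 4*y)
P(A) = 22/5 (P(A) = 3 + 7/5 = 22/5)
L*t(-2, f) + P(0) = -4*(4 - 4*(-2)) + 22/5 = -4*(4 + 8) + 22/5 = -4*12 + 22/5 = -48 + 22/5 = -218/5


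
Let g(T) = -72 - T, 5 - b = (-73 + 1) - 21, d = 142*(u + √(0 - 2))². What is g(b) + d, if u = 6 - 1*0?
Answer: 4658 + 1704*I*√2 ≈ 4658.0 + 2409.8*I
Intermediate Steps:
u = 6 (u = 6 + 0 = 6)
d = 142*(6 + I*√2)² (d = 142*(6 + √(0 - 2))² = 142*(6 + √(-2))² = 142*(6 + I*√2)² ≈ 4828.0 + 2409.8*I)
b = 98 (b = 5 - ((-73 + 1) - 21) = 5 - (-72 - 21) = 5 - 1*(-93) = 5 + 93 = 98)
g(b) + d = (-72 - 1*98) + (4828 + 1704*I*√2) = (-72 - 98) + (4828 + 1704*I*√2) = -170 + (4828 + 1704*I*√2) = 4658 + 1704*I*√2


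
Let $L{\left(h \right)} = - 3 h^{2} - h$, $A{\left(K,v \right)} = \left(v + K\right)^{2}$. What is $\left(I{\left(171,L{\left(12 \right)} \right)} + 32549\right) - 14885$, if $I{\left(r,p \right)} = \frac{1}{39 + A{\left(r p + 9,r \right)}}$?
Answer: $\frac{101341080748801}{5737153575} \approx 17664.0$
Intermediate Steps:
$A{\left(K,v \right)} = \left(K + v\right)^{2}$
$L{\left(h \right)} = - h - 3 h^{2}$
$I{\left(r,p \right)} = \frac{1}{39 + \left(9 + r + p r\right)^{2}}$ ($I{\left(r,p \right)} = \frac{1}{39 + \left(\left(r p + 9\right) + r\right)^{2}} = \frac{1}{39 + \left(\left(p r + 9\right) + r\right)^{2}} = \frac{1}{39 + \left(\left(9 + p r\right) + r\right)^{2}} = \frac{1}{39 + \left(9 + r + p r\right)^{2}}$)
$\left(I{\left(171,L{\left(12 \right)} \right)} + 32549\right) - 14885 = \left(\frac{1}{39 + \left(9 + 171 + \left(-1\right) 12 \left(1 + 3 \cdot 12\right) 171\right)^{2}} + 32549\right) - 14885 = \left(\frac{1}{39 + \left(9 + 171 + \left(-1\right) 12 \left(1 + 36\right) 171\right)^{2}} + 32549\right) - 14885 = \left(\frac{1}{39 + \left(9 + 171 + \left(-1\right) 12 \cdot 37 \cdot 171\right)^{2}} + 32549\right) - 14885 = \left(\frac{1}{39 + \left(9 + 171 - 75924\right)^{2}} + 32549\right) - 14885 = \left(\frac{1}{39 + \left(-75744\right)^{2}} + 32549\right) - 14885 = \left(\frac{1}{39 + 5737153536} + 32549\right) - 14885 = \left(\frac{1}{5737153575} + 32549\right) - 14885 = \frac{186738611712676}{5737153575} - 14885 = \frac{101341080748801}{5737153575}$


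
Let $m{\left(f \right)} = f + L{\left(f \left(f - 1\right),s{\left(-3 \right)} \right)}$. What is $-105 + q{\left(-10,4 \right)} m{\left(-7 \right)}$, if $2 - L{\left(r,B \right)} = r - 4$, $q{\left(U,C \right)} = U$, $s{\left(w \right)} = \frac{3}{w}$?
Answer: $465$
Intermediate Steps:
$L{\left(r,B \right)} = 6 - r$ ($L{\left(r,B \right)} = 2 - \left(r - 4\right) = 2 - \left(-4 + r\right) = 6 - r$)
$m{\left(f \right)} = 6 + f - f \left(-1 + f\right)$ ($m{\left(f \right)} = f - \left(-6 + f \left(f - 1\right)\right) = f - \left(-6 + f \left(-1 + f\right)\right) = 6 + f - f \left(-1 + f\right)$)
$-105 + q{\left(-10,4 \right)} m{\left(-7 \right)} = -105 - 10 \left(6 - 7 - - 7 \left(-1 - 7\right)\right) = -105 - 10 \left(6 - 7 - \left(-7\right) \left(-8\right)\right) = -105 - 10 \left(6 - 7 - 56\right) = -105 - -570 = -105 + 570 = 465$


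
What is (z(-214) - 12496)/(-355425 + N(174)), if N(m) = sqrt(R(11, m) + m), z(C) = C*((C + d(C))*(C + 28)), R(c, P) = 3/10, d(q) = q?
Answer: 2885476904000/60155681167 + 17048608*sqrt(17430)/1263269304507 ≈ 47.969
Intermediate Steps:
R(c, P) = 3/10 (R(c, P) = 3*(1/10) = 3/10)
z(C) = 2*C**2*(28 + C) (z(C) = C*((C + C)*(C + 28)) = C*((2*C)*(28 + C)) = C*(2*C*(28 + C)) = 2*C**2*(28 + C))
N(m) = sqrt(3/10 + m)
(z(-214) - 12496)/(-355425 + N(174)) = (2*(-214)**2*(28 - 214) - 12496)/(-355425 + sqrt(30 + 100*174)/10) = (2*45796*(-186) - 12496)/(-355425 + sqrt(30 + 17400)/10) = (-17036112 - 12496)/(-355425 + sqrt(17430)/10) = -17048608/(-355425 + sqrt(17430)/10)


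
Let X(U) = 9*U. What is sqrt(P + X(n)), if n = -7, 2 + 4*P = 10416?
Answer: sqrt(10162)/2 ≈ 50.403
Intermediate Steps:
P = 5207/2 (P = -1/2 + (1/4)*10416 = -1/2 + 2604 = 5207/2 ≈ 2603.5)
sqrt(P + X(n)) = sqrt(5207/2 + 9*(-7)) = sqrt(5207/2 - 63) = sqrt(5081/2) = sqrt(10162)/2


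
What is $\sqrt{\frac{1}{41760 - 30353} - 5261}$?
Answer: $\frac{i \sqrt{684559461982}}{11407} \approx 72.533 i$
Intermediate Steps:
$\sqrt{\frac{1}{41760 - 30353} - 5261} = \sqrt{\frac{1}{11407} - 5261} = \sqrt{- \frac{60012226}{11407}} = \frac{i \sqrt{684559461982}}{11407}$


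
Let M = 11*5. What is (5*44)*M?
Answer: 12100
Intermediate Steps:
M = 55
(5*44)*M = (5*44)*55 = 220*55 = 12100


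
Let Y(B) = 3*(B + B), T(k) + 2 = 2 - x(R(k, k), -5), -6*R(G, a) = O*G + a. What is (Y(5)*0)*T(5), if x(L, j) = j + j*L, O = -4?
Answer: 0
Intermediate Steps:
R(G, a) = -a/6 + 2*G/3 (R(G, a) = -(-4*G + a)/6 = -(a - 4*G)/6 = -a/6 + 2*G/3)
x(L, j) = j + L*j
T(k) = 5 + 5*k/2 (T(k) = -2 + (2 - (-5)*(1 + (-k/6 + 2*k/3))) = -2 + (2 - (-5)*(1 + k/2)) = -2 + (2 - (-5 - 5*k/2)) = -2 + (2 + (5 + 5*k/2)) = -2 + (7 + 5*k/2) = 5 + 5*k/2)
Y(B) = 6*B (Y(B) = 3*(2*B) = 6*B)
(Y(5)*0)*T(5) = ((6*5)*0)*(5 + (5/2)*5) = (30*0)*(5 + 25/2) = 0*(35/2) = 0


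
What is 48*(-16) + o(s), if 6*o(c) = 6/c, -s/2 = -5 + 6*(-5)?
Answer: -53759/70 ≈ -767.99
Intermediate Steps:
s = 70 (s = -2*(-5 + 6*(-5)) = -2*(-5 - 30) = -2*(-35) = 70)
o(c) = 1/c (o(c) = (6/c)/6 = 1/c)
48*(-16) + o(s) = 48*(-16) + 1/70 = -768 + 1/70 = -53759/70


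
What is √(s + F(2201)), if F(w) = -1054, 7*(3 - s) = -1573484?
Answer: √10962889/7 ≈ 473.00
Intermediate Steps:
s = 1573505/7 (s = 3 - ⅐*(-1573484) = 3 + 1573484/7 = 1573505/7 ≈ 2.2479e+5)
√(s + F(2201)) = √(1573505/7 - 1054) = √(1566127/7) = √10962889/7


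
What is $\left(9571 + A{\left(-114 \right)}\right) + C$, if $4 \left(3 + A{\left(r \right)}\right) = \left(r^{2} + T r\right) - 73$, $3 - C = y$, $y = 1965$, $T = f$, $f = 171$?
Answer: $\frac{23853}{4} \approx 5963.3$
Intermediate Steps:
$T = 171$
$C = -1962$ ($C = 3 - 1965 = -1962$)
$A{\left(r \right)} = - \frac{85}{4} + \frac{r^{2}}{4} + \frac{171 r}{4}$ ($A{\left(r \right)} = -3 + \frac{\left(r^{2} + 171 r\right) - 73}{4} = -3 + \frac{-73 + r^{2} + 171 r}{4} = -3 + \left(- \frac{73}{4} + \frac{r^{2}}{4} + \frac{171 r}{4}\right) = - \frac{85}{4} + \frac{r^{2}}{4} + \frac{171 r}{4}$)
$\left(9571 + A{\left(-114 \right)}\right) + C = \left(9571 + \left(- \frac{85}{4} + \frac{\left(-114\right)^{2}}{4} + \frac{171}{4} \left(-114\right)\right)\right) - 1962 = \left(9571 - \frac{6583}{4}\right) - 1962 = \frac{31701}{4} - 1962 = \frac{23853}{4}$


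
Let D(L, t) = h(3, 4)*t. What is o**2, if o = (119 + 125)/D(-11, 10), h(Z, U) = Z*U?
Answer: 3721/900 ≈ 4.1344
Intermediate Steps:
h(Z, U) = U*Z
D(L, t) = 12*t (D(L, t) = (4*3)*t = 12*t)
o = 61/30 (o = (119 + 125)/((12*10)) = 244/120 = 244*(1/120) = 61/30 ≈ 2.0333)
o**2 = (61/30)**2 = 3721/900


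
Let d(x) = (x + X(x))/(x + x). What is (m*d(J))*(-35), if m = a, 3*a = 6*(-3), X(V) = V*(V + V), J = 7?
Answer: 1575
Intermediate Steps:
X(V) = 2*V² (X(V) = V*(2*V) = 2*V²)
d(x) = (x + 2*x²)/(2*x) (d(x) = (x + 2*x²)/(x + x) = (x + 2*x²)/((2*x)) = (x + 2*x²)*(1/(2*x)) = (x + 2*x²)/(2*x))
a = -6 (a = (6*(-3))/3 = (⅓)*(-18) = -6)
m = -6
(m*d(J))*(-35) = -6*(½ + 7)*(-35) = -6*15/2*(-35) = -45*(-35) = 1575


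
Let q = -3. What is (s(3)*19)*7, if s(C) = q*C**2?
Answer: -3591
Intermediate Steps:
s(C) = -3*C**2
(s(3)*19)*7 = (-3*3**2*19)*7 = (-3*9*19)*7 = -27*19*7 = -513*7 = -3591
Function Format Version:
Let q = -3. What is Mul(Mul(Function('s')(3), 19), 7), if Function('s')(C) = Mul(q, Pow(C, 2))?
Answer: -3591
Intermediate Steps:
Function('s')(C) = Mul(-3, Pow(C, 2))
Mul(Mul(Function('s')(3), 19), 7) = Mul(Mul(Mul(-3, Pow(3, 2)), 19), 7) = Mul(Mul(Mul(-3, 9), 19), 7) = Mul(Mul(-27, 19), 7) = Mul(-513, 7) = -3591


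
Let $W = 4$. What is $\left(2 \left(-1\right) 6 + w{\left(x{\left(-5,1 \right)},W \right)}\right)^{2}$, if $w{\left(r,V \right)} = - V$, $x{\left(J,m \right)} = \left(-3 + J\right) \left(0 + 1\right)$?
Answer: $256$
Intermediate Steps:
$x{\left(J,m \right)} = -3 + J$ ($x{\left(J,m \right)} = \left(-3 + J\right) 1 = -3 + J$)
$\left(2 \left(-1\right) 6 + w{\left(x{\left(-5,1 \right)},W \right)}\right)^{2} = \left(2 \left(-1\right) 6 - 4\right)^{2} = \left(\left(-2\right) 6 - 4\right)^{2} = \left(-12 - 4\right)^{2} = \left(-16\right)^{2} = 256$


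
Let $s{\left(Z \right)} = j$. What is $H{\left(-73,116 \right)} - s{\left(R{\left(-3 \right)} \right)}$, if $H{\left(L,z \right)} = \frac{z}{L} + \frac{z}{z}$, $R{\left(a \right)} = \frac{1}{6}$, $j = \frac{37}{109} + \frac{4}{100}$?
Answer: $- \frac{192657}{198925} \approx -0.96849$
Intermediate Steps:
$j = \frac{1034}{2725}$ ($j = 37 \cdot \frac{1}{109} + 4 \cdot \frac{1}{100} = \frac{37}{109} + \frac{1}{25} = \frac{1034}{2725} \approx 0.37945$)
$R{\left(a \right)} = \frac{1}{6}$
$H{\left(L,z \right)} = 1 + \frac{z}{L}$ ($H{\left(L,z \right)} = \frac{z}{L} + 1 = 1 + \frac{z}{L}$)
$s{\left(Z \right)} = \frac{1034}{2725}$
$H{\left(-73,116 \right)} - s{\left(R{\left(-3 \right)} \right)} = \frac{-73 + 116}{-73} - \frac{1034}{2725} = \left(- \frac{1}{73}\right) 43 - \frac{1034}{2725} = - \frac{43}{73} - \frac{1034}{2725} = - \frac{192657}{198925}$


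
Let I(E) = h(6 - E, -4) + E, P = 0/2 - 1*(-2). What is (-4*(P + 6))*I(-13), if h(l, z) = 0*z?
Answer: 416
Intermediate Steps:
P = 2 (P = 0*(½) + 2 = 0 + 2 = 2)
h(l, z) = 0
I(E) = E (I(E) = 0 + E = E)
(-4*(P + 6))*I(-13) = -4*(2 + 6)*(-13) = -4*8*(-13) = -32*(-13) = 416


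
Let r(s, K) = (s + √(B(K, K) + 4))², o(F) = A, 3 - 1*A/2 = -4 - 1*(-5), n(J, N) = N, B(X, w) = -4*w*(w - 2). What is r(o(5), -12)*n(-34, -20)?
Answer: 13040 - 320*I*√167 ≈ 13040.0 - 4135.3*I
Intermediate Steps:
B(X, w) = -4*w*(-2 + w)
A = 4 (A = 6 - 2*(-4 - 1*(-5)) = 6 - 2*(-4 + 5) = 6 - 2*1 = 6 - 2 = 4)
o(F) = 4
r(s, K) = (s + √(4 + 4*K*(2 - K)))² (r(s, K) = (s + √(4*K*(2 - K) + 4))² = (s + √(4 + 4*K*(2 - K)))²)
r(o(5), -12)*n(-34, -20) = (4 + 2*√(1 - 1*(-12)*(-2 - 12)))²*(-20) = (4 + 2*√(1 - 1*(-12)*(-14)))²*(-20) = (4 + 2*√(1 - 168))²*(-20) = (4 + 2*√(-167))²*(-20) = (4 + 2*(I*√167))²*(-20) = (4 + 2*I*√167)²*(-20) = -20*(4 + 2*I*√167)²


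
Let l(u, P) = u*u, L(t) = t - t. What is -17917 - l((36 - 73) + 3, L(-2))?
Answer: -19073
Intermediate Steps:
L(t) = 0
l(u, P) = u**2
-17917 - l((36 - 73) + 3, L(-2)) = -17917 - ((36 - 73) + 3)**2 = -17917 - (-37 + 3)**2 = -17917 - 1*(-34)**2 = -17917 - 1*1156 = -17917 - 1156 = -19073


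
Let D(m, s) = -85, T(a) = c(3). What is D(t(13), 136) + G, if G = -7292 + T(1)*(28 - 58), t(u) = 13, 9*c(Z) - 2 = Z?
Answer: -22181/3 ≈ -7393.7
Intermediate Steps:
c(Z) = 2/9 + Z/9
T(a) = 5/9 (T(a) = 2/9 + (1/9)*3 = 2/9 + 1/3 = 5/9)
G = -21926/3 (G = -7292 + 5*(28 - 58)/9 = -7292 + (5/9)*(-30) = -7292 - 50/3 = -21926/3 ≈ -7308.7)
D(t(13), 136) + G = -85 - 21926/3 = -22181/3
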